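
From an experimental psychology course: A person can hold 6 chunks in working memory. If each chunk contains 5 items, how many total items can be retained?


Total items = chunks * items_per_chunk
= 6 * 5
= 30


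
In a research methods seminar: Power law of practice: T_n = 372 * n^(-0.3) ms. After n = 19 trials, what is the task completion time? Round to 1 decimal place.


T_n = 372 * 19^(-0.3)
19^(-0.3) = 0.413403
T_n = 372 * 0.413403
= 153.8 ms


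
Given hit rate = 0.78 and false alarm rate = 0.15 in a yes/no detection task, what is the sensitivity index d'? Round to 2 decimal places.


d' = z(HR) - z(FAR)
z(0.78) = 0.7722
z(0.15) = -1.0364
d' = 0.7722 - -1.0364
= 1.81


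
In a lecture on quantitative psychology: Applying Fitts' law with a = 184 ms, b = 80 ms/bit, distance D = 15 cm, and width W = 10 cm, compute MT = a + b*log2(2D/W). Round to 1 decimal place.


MT = 184 + 80 * log2(2*15/10)
2D/W = 3.0
log2(3.0) = 1.585
MT = 184 + 80 * 1.585
= 310.8 ms


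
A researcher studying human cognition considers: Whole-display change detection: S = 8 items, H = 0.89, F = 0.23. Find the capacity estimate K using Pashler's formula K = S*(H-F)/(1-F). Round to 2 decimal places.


K = S * (H - F) / (1 - F)
H - F = 0.66
1 - F = 0.77
K = 8 * 0.66 / 0.77
= 6.86


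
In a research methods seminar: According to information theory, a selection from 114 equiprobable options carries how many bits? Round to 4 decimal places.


H = log2(n)
H = log2(114)
= 6.8329


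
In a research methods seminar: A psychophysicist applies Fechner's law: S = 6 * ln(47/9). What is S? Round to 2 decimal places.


S = 6 * ln(47/9)
I/I0 = 5.222222
ln(5.222222) = 1.6529
S = 6 * 1.6529
= 9.92


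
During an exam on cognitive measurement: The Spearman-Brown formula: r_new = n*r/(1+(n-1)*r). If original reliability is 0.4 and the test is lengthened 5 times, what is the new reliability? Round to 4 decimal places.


r_new = n*r / (1 + (n-1)*r)
Numerator = 5 * 0.4 = 2.0
Denominator = 1 + 4 * 0.4 = 2.6
r_new = 2.0 / 2.6
= 0.7692


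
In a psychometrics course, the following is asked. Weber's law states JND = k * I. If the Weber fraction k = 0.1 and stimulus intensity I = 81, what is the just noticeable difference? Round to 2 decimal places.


JND = k * I
JND = 0.1 * 81
= 8.10


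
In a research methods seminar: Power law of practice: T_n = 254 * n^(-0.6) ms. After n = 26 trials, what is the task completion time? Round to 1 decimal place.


T_n = 254 * 26^(-0.6)
26^(-0.6) = 0.141585
T_n = 254 * 0.141585
= 36.0 ms


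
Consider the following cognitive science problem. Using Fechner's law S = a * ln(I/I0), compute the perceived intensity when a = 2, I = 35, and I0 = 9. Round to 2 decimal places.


S = 2 * ln(35/9)
I/I0 = 3.888889
ln(3.888889) = 1.3581
S = 2 * 1.3581
= 2.72


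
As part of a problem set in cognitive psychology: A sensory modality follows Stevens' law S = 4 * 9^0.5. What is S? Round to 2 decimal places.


S = 4 * 9^0.5
9^0.5 = 3.0
S = 4 * 3.0
= 12.00


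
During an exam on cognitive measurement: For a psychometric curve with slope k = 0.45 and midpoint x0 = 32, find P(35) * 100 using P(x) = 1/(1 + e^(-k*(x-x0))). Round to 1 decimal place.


P(x) = 1/(1 + e^(-0.45*(35 - 32)))
Exponent = -0.45 * 3 = -1.35
e^(-1.35) = 0.25924
P = 1/(1 + 0.25924) = 0.79413
Percentage = 79.4


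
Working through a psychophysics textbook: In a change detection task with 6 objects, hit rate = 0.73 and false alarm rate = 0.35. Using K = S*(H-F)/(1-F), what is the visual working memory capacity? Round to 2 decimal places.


K = S * (H - F) / (1 - F)
H - F = 0.38
1 - F = 0.65
K = 6 * 0.38 / 0.65
= 3.51


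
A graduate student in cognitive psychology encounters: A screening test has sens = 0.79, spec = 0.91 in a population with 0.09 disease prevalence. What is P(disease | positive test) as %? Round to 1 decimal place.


PPV = (sens * prev) / (sens * prev + (1-spec) * (1-prev))
Numerator = 0.79 * 0.09 = 0.0711
P(positive and no disease) = (1 - spec) * (1 - prev) = (1 - 0.91) * (1 - 0.09) = 0.0819
Denominator = 0.0711 + 0.0819 = 0.153
PPV = 0.0711 / 0.153 = 0.464706
As percentage = 46.5


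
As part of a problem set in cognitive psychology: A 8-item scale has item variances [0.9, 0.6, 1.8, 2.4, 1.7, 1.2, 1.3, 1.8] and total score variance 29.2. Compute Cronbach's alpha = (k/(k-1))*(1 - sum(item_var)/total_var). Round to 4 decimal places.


alpha = (k/(k-1)) * (1 - sum(s_i^2)/s_total^2)
sum(item variances) = 11.7
k/(k-1) = 8/7 = 1.142857
1 - 11.7/29.2 = 1 - 0.400685 = 0.599315
alpha = 1.142857 * 0.599315
= 0.6849


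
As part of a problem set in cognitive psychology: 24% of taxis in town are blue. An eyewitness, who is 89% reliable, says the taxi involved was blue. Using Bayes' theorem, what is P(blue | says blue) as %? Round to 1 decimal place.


P(blue | says blue) = P(says blue | blue)*P(blue) / [P(says blue | blue)*P(blue) + P(says blue | not blue)*P(not blue)]
Numerator = 0.89 * 0.24 = 0.2136
False identification = 0.11 * 0.76 = 0.0836
P = 0.2136 / (0.2136 + 0.0836)
= 0.2136 / 0.2972
As percentage = 71.9


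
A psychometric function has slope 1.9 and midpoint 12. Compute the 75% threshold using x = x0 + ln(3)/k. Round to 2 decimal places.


At P = 0.75: 0.75 = 1/(1 + e^(-k*(x-x0)))
Solving: e^(-k*(x-x0)) = 1/3
x = x0 + ln(3)/k
ln(3) = 1.0986
x = 12 + 1.0986/1.9
= 12 + 0.5782
= 12.58


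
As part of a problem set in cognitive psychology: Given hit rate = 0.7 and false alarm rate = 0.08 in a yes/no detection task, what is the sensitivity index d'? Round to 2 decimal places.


d' = z(HR) - z(FAR)
z(0.7) = 0.5244
z(0.08) = -1.4051
d' = 0.5244 - -1.4051
= 1.93


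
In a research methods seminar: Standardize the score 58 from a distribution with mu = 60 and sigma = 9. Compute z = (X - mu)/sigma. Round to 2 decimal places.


z = (X - mu) / sigma
= (58 - 60) / 9
= -2 / 9
= -0.22


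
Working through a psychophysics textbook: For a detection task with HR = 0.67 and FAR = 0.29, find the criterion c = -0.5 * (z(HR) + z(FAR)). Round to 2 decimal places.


c = -0.5 * (z(HR) + z(FAR))
z(0.67) = 0.4399
z(0.29) = -0.5534
c = -0.5 * (0.4399 + -0.5534)
= -0.5 * -0.1135
= 0.06


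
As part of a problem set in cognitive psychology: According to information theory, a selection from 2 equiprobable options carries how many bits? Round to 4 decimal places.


H = log2(n)
H = log2(2)
= 1.0000


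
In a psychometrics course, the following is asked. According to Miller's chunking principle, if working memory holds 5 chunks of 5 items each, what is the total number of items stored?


Total items = chunks * items_per_chunk
= 5 * 5
= 25


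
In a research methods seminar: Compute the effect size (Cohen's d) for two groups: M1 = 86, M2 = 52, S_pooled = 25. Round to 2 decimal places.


Cohen's d = (M1 - M2) / S_pooled
= (86 - 52) / 25
= 34 / 25
= 1.36


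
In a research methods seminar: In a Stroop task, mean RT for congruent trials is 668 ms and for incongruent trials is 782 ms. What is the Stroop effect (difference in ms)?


Stroop effect = RT(incongruent) - RT(congruent)
= 782 - 668
= 114 ms


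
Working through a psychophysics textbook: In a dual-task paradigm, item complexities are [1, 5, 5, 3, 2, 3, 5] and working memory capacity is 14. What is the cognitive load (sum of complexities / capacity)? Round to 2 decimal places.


Total complexity = 1 + 5 + 5 + 3 + 2 + 3 + 5 = 24
Load = total / capacity = 24 / 14
= 1.71


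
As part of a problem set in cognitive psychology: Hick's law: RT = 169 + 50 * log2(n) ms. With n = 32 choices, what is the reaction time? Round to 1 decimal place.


RT = 169 + 50 * log2(32)
log2(32) = 5.0
RT = 169 + 50 * 5.0
= 169 + 250.0
= 419.0 ms


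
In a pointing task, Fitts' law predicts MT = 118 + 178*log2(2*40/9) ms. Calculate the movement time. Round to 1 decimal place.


MT = 118 + 178 * log2(2*40/9)
2D/W = 8.888889
log2(8.888889) = 3.152
MT = 118 + 178 * 3.152
= 679.1 ms


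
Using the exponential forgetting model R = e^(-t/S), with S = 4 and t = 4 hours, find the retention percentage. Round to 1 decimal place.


R = e^(-t/S)
-t/S = -4/4 = -1.0
R = e^(-1.0) = 0.367879
Percentage = 0.367879 * 100
= 36.8


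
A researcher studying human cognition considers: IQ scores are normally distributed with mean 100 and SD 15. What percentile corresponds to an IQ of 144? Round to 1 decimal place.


z = (IQ - mean) / SD
z = (144 - 100) / 15 = 2.9333
Percentile = Phi(2.9333) * 100
Phi(2.9333) = 0.998323
= 99.8


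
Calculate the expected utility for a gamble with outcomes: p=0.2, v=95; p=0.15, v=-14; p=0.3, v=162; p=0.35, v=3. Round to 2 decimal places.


EU = sum(p_i * v_i)
0.2 * 95 = 19.0
0.15 * -14 = -2.1
0.3 * 162 = 48.6
0.35 * 3 = 1.05
EU = 19.0 + -2.1 + 48.6 + 1.05
= 66.55


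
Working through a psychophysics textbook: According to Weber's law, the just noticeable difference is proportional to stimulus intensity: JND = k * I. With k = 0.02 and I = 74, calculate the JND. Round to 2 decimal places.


JND = k * I
JND = 0.02 * 74
= 1.48


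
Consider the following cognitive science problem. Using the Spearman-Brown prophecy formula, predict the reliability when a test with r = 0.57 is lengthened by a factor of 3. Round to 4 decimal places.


r_new = n*r / (1 + (n-1)*r)
Numerator = 3 * 0.57 = 1.71
Denominator = 1 + 2 * 0.57 = 2.14
r_new = 1.71 / 2.14
= 0.7991


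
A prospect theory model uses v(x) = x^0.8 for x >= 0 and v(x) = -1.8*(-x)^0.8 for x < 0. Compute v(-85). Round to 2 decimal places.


Since x = -85 < 0, use v(x) = -lambda*(-x)^alpha
(-x) = 85
85^0.8 = 34.9571
v(-85) = -1.8 * 34.9571
= -62.92


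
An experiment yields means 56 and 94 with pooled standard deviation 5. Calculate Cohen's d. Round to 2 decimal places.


Cohen's d = (M1 - M2) / S_pooled
= (56 - 94) / 5
= -38 / 5
= -7.60


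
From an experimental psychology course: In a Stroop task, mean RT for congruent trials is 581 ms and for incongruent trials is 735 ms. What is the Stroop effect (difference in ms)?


Stroop effect = RT(incongruent) - RT(congruent)
= 735 - 581
= 154 ms


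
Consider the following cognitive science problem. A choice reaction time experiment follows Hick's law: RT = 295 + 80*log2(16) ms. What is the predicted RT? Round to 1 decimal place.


RT = 295 + 80 * log2(16)
log2(16) = 4.0
RT = 295 + 80 * 4.0
= 295 + 320.0
= 615.0 ms


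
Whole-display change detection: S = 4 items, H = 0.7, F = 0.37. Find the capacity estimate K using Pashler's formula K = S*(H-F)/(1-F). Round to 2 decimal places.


K = S * (H - F) / (1 - F)
H - F = 0.33
1 - F = 0.63
K = 4 * 0.33 / 0.63
= 2.10


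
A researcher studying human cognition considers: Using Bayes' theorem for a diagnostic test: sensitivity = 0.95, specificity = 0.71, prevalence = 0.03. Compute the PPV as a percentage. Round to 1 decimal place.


PPV = (sens * prev) / (sens * prev + (1-spec) * (1-prev))
Numerator = 0.95 * 0.03 = 0.0285
P(positive and no disease) = (1 - spec) * (1 - prev) = (1 - 0.71) * (1 - 0.03) = 0.2813
Denominator = 0.0285 + 0.2813 = 0.3098
PPV = 0.0285 / 0.3098 = 0.091995
As percentage = 9.2


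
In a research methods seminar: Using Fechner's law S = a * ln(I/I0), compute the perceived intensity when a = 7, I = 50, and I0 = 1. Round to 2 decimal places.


S = 7 * ln(50/1)
I/I0 = 50.0
ln(50.0) = 3.912
S = 7 * 3.912
= 27.38


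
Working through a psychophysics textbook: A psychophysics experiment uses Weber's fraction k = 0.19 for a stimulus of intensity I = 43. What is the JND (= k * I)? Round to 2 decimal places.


JND = k * I
JND = 0.19 * 43
= 8.17


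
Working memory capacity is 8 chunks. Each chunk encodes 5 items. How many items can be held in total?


Total items = chunks * items_per_chunk
= 8 * 5
= 40


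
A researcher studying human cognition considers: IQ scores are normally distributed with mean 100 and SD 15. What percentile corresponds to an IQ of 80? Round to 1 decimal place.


z = (IQ - mean) / SD
z = (80 - 100) / 15 = -1.3333
Percentile = Phi(-1.3333) * 100
Phi(-1.3333) = 0.091217
= 9.1


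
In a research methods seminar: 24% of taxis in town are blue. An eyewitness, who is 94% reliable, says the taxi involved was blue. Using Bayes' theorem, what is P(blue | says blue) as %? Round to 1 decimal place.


P(blue | says blue) = P(says blue | blue)*P(blue) / [P(says blue | blue)*P(blue) + P(says blue | not blue)*P(not blue)]
Numerator = 0.94 * 0.24 = 0.2256
False identification = 0.06 * 0.76 = 0.0456
P = 0.2256 / (0.2256 + 0.0456)
= 0.2256 / 0.2712
As percentage = 83.2


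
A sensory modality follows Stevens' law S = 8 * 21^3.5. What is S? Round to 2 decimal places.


S = 8 * 21^3.5
21^3.5 = 42439.2335
S = 8 * 42439.2335
= 339513.87


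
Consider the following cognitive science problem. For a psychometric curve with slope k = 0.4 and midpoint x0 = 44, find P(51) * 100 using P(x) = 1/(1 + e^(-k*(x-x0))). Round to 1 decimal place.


P(x) = 1/(1 + e^(-0.4*(51 - 44)))
Exponent = -0.4 * 7 = -2.8
e^(-2.8) = 0.06081
P = 1/(1 + 0.06081) = 0.942676
Percentage = 94.3


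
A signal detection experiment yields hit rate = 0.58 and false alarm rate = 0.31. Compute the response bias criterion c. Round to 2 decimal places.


c = -0.5 * (z(HR) + z(FAR))
z(0.58) = 0.2019
z(0.31) = -0.4959
c = -0.5 * (0.2019 + -0.4959)
= -0.5 * -0.294
= 0.15


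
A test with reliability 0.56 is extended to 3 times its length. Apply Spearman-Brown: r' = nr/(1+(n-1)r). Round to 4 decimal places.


r_new = n*r / (1 + (n-1)*r)
Numerator = 3 * 0.56 = 1.68
Denominator = 1 + 2 * 0.56 = 2.12
r_new = 1.68 / 2.12
= 0.7925


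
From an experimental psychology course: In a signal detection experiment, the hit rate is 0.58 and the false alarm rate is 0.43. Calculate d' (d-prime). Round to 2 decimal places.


d' = z(HR) - z(FAR)
z(0.58) = 0.2019
z(0.43) = -0.1764
d' = 0.2019 - -0.1764
= 0.38


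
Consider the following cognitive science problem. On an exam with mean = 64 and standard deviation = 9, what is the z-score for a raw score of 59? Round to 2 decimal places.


z = (X - mu) / sigma
= (59 - 64) / 9
= -5 / 9
= -0.56


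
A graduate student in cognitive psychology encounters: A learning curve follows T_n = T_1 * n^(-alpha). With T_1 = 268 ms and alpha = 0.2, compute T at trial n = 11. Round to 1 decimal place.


T_n = 268 * 11^(-0.2)
11^(-0.2) = 0.619044
T_n = 268 * 0.619044
= 165.9 ms


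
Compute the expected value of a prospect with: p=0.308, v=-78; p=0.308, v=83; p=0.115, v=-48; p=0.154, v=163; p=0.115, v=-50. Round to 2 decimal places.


EU = sum(p_i * v_i)
0.308 * -78 = -24.024
0.308 * 83 = 25.564
0.115 * -48 = -5.52
0.154 * 163 = 25.102
0.115 * -50 = -5.75
EU = -24.024 + 25.564 + -5.52 + 25.102 + -5.75
= 15.37


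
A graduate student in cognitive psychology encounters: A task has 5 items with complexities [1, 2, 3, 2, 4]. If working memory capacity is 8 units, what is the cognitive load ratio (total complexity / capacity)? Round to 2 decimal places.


Total complexity = 1 + 2 + 3 + 2 + 4 = 12
Load = total / capacity = 12 / 8
= 1.50


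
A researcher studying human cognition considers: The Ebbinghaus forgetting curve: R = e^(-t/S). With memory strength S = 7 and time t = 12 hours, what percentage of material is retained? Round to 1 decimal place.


R = e^(-t/S)
-t/S = -12/7 = -1.714286
R = e^(-1.714286) = 0.180092
Percentage = 0.180092 * 100
= 18.0


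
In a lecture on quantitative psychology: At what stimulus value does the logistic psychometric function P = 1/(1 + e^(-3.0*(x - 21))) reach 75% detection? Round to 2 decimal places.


At P = 0.75: 0.75 = 1/(1 + e^(-k*(x-x0)))
Solving: e^(-k*(x-x0)) = 1/3
x = x0 + ln(3)/k
ln(3) = 1.0986
x = 21 + 1.0986/3.0
= 21 + 0.3662
= 21.37


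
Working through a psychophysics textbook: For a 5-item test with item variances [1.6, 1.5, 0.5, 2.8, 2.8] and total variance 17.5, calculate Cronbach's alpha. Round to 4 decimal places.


alpha = (k/(k-1)) * (1 - sum(s_i^2)/s_total^2)
sum(item variances) = 9.2
k/(k-1) = 5/4 = 1.25
1 - 9.2/17.5 = 1 - 0.525714 = 0.474286
alpha = 1.25 * 0.474286
= 0.5929


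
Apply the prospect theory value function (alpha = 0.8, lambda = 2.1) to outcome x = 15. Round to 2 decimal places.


Since x = 15 >= 0, use v(x) = x^0.8
15^0.8 = 8.7272
v(15) = 8.73


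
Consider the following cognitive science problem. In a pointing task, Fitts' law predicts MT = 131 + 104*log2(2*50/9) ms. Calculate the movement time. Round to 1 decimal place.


MT = 131 + 104 * log2(2*50/9)
2D/W = 11.111111
log2(11.111111) = 3.4739
MT = 131 + 104 * 3.4739
= 492.3 ms


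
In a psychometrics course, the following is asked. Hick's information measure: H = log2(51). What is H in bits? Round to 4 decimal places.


H = log2(n)
H = log2(51)
= 5.6724


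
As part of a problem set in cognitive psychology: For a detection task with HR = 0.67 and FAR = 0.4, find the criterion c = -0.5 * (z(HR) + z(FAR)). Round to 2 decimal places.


c = -0.5 * (z(HR) + z(FAR))
z(0.67) = 0.4399
z(0.4) = -0.2533
c = -0.5 * (0.4399 + -0.2533)
= -0.5 * 0.1866
= -0.09


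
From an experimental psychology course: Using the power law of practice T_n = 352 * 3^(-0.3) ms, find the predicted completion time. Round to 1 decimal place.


T_n = 352 * 3^(-0.3)
3^(-0.3) = 0.719223
T_n = 352 * 0.719223
= 253.2 ms


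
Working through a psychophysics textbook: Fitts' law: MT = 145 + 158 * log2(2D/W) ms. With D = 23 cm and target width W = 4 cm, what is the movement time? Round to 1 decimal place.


MT = 145 + 158 * log2(2*23/4)
2D/W = 11.5
log2(11.5) = 3.5236
MT = 145 + 158 * 3.5236
= 701.7 ms


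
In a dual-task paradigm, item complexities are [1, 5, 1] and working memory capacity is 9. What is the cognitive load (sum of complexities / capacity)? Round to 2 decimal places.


Total complexity = 1 + 5 + 1 = 7
Load = total / capacity = 7 / 9
= 0.78


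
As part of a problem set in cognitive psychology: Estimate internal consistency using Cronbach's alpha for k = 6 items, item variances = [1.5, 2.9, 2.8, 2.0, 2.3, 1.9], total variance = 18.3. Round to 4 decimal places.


alpha = (k/(k-1)) * (1 - sum(s_i^2)/s_total^2)
sum(item variances) = 13.4
k/(k-1) = 6/5 = 1.2
1 - 13.4/18.3 = 1 - 0.73224 = 0.26776
alpha = 1.2 * 0.26776
= 0.3213


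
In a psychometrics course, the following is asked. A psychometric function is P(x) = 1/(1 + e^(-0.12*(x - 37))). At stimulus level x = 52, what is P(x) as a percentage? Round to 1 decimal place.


P(x) = 1/(1 + e^(-0.12*(52 - 37)))
Exponent = -0.12 * 15 = -1.8
e^(-1.8) = 0.165299
P = 1/(1 + 0.165299) = 0.858149
Percentage = 85.8


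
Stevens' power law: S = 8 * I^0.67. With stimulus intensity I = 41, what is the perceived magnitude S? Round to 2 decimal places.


S = 8 * 41^0.67
41^0.67 = 12.0383
S = 8 * 12.0383
= 96.31


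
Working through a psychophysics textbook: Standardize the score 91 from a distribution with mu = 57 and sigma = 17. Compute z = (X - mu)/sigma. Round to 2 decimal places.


z = (X - mu) / sigma
= (91 - 57) / 17
= 34 / 17
= 2.00


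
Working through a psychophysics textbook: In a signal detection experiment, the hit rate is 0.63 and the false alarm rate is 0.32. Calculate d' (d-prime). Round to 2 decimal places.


d' = z(HR) - z(FAR)
z(0.63) = 0.3319
z(0.32) = -0.4677
d' = 0.3319 - -0.4677
= 0.80


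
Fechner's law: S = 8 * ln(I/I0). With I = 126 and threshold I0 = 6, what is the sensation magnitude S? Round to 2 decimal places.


S = 8 * ln(126/6)
I/I0 = 21.0
ln(21.0) = 3.0445
S = 8 * 3.0445
= 24.36


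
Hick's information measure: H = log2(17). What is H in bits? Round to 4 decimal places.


H = log2(n)
H = log2(17)
= 4.0875


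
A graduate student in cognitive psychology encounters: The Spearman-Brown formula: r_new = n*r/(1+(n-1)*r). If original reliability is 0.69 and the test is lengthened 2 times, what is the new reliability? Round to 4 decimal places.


r_new = n*r / (1 + (n-1)*r)
Numerator = 2 * 0.69 = 1.38
Denominator = 1 + 1 * 0.69 = 1.69
r_new = 1.38 / 1.69
= 0.8166


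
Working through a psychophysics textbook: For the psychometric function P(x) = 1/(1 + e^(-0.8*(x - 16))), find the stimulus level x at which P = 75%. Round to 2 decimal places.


At P = 0.75: 0.75 = 1/(1 + e^(-k*(x-x0)))
Solving: e^(-k*(x-x0)) = 1/3
x = x0 + ln(3)/k
ln(3) = 1.0986
x = 16 + 1.0986/0.8
= 16 + 1.3732
= 17.37


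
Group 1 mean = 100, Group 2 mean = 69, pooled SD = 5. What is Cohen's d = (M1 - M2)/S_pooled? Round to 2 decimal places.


Cohen's d = (M1 - M2) / S_pooled
= (100 - 69) / 5
= 31 / 5
= 6.20


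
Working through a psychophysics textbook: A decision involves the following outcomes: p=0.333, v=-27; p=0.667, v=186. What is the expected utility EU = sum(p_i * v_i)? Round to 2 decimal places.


EU = sum(p_i * v_i)
0.333 * -27 = -8.991
0.667 * 186 = 124.062
EU = -8.991 + 124.062
= 115.07


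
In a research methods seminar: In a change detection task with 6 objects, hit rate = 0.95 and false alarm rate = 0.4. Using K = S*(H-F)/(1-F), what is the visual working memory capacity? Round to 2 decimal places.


K = S * (H - F) / (1 - F)
H - F = 0.55
1 - F = 0.6
K = 6 * 0.55 / 0.6
= 5.50


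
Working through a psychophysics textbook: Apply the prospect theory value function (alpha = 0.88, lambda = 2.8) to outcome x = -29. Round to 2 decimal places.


Since x = -29 < 0, use v(x) = -lambda*(-x)^alpha
(-x) = 29
29^0.88 = 19.3602
v(-29) = -2.8 * 19.3602
= -54.21


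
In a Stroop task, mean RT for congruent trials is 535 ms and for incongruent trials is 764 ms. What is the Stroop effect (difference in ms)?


Stroop effect = RT(incongruent) - RT(congruent)
= 764 - 535
= 229 ms


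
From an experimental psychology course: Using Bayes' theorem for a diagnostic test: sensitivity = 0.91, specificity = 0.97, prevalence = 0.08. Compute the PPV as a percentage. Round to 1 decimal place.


PPV = (sens * prev) / (sens * prev + (1-spec) * (1-prev))
Numerator = 0.91 * 0.08 = 0.0728
P(positive and no disease) = (1 - spec) * (1 - prev) = (1 - 0.97) * (1 - 0.08) = 0.0276
Denominator = 0.0728 + 0.0276 = 0.1004
PPV = 0.0728 / 0.1004 = 0.7251
As percentage = 72.5


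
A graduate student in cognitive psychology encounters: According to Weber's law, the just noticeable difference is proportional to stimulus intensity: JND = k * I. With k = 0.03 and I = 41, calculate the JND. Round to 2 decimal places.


JND = k * I
JND = 0.03 * 41
= 1.23


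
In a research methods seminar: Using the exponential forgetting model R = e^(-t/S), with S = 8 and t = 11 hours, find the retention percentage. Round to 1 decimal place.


R = e^(-t/S)
-t/S = -11/8 = -1.375
R = e^(-1.375) = 0.25284
Percentage = 0.25284 * 100
= 25.3


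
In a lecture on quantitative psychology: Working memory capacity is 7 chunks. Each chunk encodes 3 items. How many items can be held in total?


Total items = chunks * items_per_chunk
= 7 * 3
= 21


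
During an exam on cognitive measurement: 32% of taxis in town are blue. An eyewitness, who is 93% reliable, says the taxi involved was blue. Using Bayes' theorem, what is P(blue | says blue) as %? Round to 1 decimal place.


P(blue | says blue) = P(says blue | blue)*P(blue) / [P(says blue | blue)*P(blue) + P(says blue | not blue)*P(not blue)]
Numerator = 0.93 * 0.32 = 0.2976
False identification = 0.07 * 0.68 = 0.0476
P = 0.2976 / (0.2976 + 0.0476)
= 0.2976 / 0.3452
As percentage = 86.2


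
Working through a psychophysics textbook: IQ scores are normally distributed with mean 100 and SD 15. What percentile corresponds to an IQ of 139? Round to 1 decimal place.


z = (IQ - mean) / SD
z = (139 - 100) / 15 = 2.6
Percentile = Phi(2.6) * 100
Phi(2.6) = 0.995339
= 99.5


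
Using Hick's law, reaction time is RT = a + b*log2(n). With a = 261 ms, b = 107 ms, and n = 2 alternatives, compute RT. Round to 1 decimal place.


RT = 261 + 107 * log2(2)
log2(2) = 1.0
RT = 261 + 107 * 1.0
= 261 + 107.0
= 368.0 ms


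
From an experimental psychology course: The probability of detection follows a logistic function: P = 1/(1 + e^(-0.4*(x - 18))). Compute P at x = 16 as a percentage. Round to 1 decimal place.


P(x) = 1/(1 + e^(-0.4*(16 - 18)))
Exponent = -0.4 * -2 = 0.8
e^(0.8) = 2.225541
P = 1/(1 + 2.225541) = 0.310026
Percentage = 31.0


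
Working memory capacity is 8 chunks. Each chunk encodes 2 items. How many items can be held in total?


Total items = chunks * items_per_chunk
= 8 * 2
= 16


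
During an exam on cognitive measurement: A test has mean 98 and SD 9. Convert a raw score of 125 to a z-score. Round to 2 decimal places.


z = (X - mu) / sigma
= (125 - 98) / 9
= 27 / 9
= 3.00


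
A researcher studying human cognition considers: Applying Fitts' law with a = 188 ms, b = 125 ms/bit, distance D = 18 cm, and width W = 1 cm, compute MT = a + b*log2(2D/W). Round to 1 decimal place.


MT = 188 + 125 * log2(2*18/1)
2D/W = 36.0
log2(36.0) = 5.1699
MT = 188 + 125 * 5.1699
= 834.2 ms


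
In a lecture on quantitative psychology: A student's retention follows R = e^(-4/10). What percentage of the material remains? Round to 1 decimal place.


R = e^(-t/S)
-t/S = -4/10 = -0.4
R = e^(-0.4) = 0.67032
Percentage = 0.67032 * 100
= 67.0


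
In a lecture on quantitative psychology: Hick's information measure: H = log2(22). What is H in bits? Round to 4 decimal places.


H = log2(n)
H = log2(22)
= 4.4594


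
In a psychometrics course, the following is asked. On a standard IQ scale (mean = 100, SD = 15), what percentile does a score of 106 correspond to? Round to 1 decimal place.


z = (IQ - mean) / SD
z = (106 - 100) / 15 = 0.4
Percentile = Phi(0.4) * 100
Phi(0.4) = 0.655422
= 65.5


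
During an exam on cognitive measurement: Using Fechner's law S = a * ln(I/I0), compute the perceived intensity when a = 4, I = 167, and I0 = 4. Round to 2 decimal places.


S = 4 * ln(167/4)
I/I0 = 41.75
ln(41.75) = 3.7317
S = 4 * 3.7317
= 14.93


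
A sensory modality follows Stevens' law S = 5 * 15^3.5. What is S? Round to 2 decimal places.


S = 5 * 15^3.5
15^3.5 = 13071.3188
S = 5 * 13071.3188
= 65356.59


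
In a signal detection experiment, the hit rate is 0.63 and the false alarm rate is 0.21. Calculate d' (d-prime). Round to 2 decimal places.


d' = z(HR) - z(FAR)
z(0.63) = 0.3319
z(0.21) = -0.8064
d' = 0.3319 - -0.8064
= 1.14


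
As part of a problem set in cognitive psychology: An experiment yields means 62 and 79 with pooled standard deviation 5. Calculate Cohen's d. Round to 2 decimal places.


Cohen's d = (M1 - M2) / S_pooled
= (62 - 79) / 5
= -17 / 5
= -3.40


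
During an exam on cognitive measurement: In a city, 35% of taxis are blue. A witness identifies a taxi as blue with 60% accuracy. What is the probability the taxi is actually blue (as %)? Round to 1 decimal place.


P(blue | says blue) = P(says blue | blue)*P(blue) / [P(says blue | blue)*P(blue) + P(says blue | not blue)*P(not blue)]
Numerator = 0.6 * 0.35 = 0.21
False identification = 0.4 * 0.65 = 0.26
P = 0.21 / (0.21 + 0.26)
= 0.21 / 0.47
As percentage = 44.7


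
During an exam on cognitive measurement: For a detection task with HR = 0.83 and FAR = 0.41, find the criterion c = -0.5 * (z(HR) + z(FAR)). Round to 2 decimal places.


c = -0.5 * (z(HR) + z(FAR))
z(0.83) = 0.9542
z(0.41) = -0.2275
c = -0.5 * (0.9542 + -0.2275)
= -0.5 * 0.7267
= -0.36


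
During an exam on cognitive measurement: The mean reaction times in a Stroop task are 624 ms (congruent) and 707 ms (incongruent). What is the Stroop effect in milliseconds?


Stroop effect = RT(incongruent) - RT(congruent)
= 707 - 624
= 83 ms


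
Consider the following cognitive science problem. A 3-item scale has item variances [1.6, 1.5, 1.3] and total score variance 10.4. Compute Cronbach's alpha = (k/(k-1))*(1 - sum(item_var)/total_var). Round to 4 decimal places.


alpha = (k/(k-1)) * (1 - sum(s_i^2)/s_total^2)
sum(item variances) = 4.4
k/(k-1) = 3/2 = 1.5
1 - 4.4/10.4 = 1 - 0.423077 = 0.576923
alpha = 1.5 * 0.576923
= 0.8654


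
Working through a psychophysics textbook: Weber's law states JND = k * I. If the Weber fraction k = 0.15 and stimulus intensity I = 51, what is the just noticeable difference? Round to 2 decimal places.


JND = k * I
JND = 0.15 * 51
= 7.65


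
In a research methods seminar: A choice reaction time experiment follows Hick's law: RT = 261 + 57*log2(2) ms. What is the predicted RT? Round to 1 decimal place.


RT = 261 + 57 * log2(2)
log2(2) = 1.0
RT = 261 + 57 * 1.0
= 261 + 57.0
= 318.0 ms


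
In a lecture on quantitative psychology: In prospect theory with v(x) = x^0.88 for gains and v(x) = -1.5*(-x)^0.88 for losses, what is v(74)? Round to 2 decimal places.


Since x = 74 >= 0, use v(x) = x^0.88
74^0.88 = 44.1493
v(74) = 44.15


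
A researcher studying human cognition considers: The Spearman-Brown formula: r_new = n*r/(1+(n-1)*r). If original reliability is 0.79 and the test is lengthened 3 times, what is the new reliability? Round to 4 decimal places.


r_new = n*r / (1 + (n-1)*r)
Numerator = 3 * 0.79 = 2.37
Denominator = 1 + 2 * 0.79 = 2.58
r_new = 2.37 / 2.58
= 0.9186


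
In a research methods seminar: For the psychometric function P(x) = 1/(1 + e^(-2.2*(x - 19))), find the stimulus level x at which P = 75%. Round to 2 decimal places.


At P = 0.75: 0.75 = 1/(1 + e^(-k*(x-x0)))
Solving: e^(-k*(x-x0)) = 1/3
x = x0 + ln(3)/k
ln(3) = 1.0986
x = 19 + 1.0986/2.2
= 19 + 0.4994
= 19.50


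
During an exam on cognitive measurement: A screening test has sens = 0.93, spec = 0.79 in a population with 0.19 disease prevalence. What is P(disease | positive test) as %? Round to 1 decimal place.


PPV = (sens * prev) / (sens * prev + (1-spec) * (1-prev))
Numerator = 0.93 * 0.19 = 0.1767
P(positive and no disease) = (1 - spec) * (1 - prev) = (1 - 0.79) * (1 - 0.19) = 0.1701
Denominator = 0.1767 + 0.1701 = 0.3468
PPV = 0.1767 / 0.3468 = 0.509516
As percentage = 51.0


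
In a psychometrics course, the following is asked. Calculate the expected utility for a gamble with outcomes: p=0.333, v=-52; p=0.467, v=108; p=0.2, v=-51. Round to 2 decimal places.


EU = sum(p_i * v_i)
0.333 * -52 = -17.316
0.467 * 108 = 50.436
0.2 * -51 = -10.2
EU = -17.316 + 50.436 + -10.2
= 22.92


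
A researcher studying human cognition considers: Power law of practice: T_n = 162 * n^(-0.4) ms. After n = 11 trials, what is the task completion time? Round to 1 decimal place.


T_n = 162 * 11^(-0.4)
11^(-0.4) = 0.383215
T_n = 162 * 0.383215
= 62.1 ms


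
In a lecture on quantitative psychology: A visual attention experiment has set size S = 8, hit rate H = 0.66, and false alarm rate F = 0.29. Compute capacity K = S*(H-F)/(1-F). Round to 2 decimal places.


K = S * (H - F) / (1 - F)
H - F = 0.37
1 - F = 0.71
K = 8 * 0.37 / 0.71
= 4.17


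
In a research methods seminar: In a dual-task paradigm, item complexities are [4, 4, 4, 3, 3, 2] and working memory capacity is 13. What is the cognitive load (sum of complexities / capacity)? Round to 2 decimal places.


Total complexity = 4 + 4 + 4 + 3 + 3 + 2 = 20
Load = total / capacity = 20 / 13
= 1.54


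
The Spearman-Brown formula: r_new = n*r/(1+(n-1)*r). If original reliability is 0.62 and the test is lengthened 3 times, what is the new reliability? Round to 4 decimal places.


r_new = n*r / (1 + (n-1)*r)
Numerator = 3 * 0.62 = 1.86
Denominator = 1 + 2 * 0.62 = 2.24
r_new = 1.86 / 2.24
= 0.8304


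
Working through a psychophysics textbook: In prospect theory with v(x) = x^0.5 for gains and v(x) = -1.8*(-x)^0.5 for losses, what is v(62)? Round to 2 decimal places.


Since x = 62 >= 0, use v(x) = x^0.5
62^0.5 = 7.874
v(62) = 7.87


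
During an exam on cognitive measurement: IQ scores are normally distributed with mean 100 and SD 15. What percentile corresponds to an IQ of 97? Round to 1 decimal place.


z = (IQ - mean) / SD
z = (97 - 100) / 15 = -0.2
Percentile = Phi(-0.2) * 100
Phi(-0.2) = 0.42074
= 42.1


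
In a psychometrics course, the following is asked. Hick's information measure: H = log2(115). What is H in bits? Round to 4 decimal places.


H = log2(n)
H = log2(115)
= 6.8455


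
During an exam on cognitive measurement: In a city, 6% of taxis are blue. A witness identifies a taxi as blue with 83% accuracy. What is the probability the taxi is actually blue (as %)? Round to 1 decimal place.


P(blue | says blue) = P(says blue | blue)*P(blue) / [P(says blue | blue)*P(blue) + P(says blue | not blue)*P(not blue)]
Numerator = 0.83 * 0.06 = 0.0498
False identification = 0.17 * 0.94 = 0.1598
P = 0.0498 / (0.0498 + 0.1598)
= 0.0498 / 0.2096
As percentage = 23.8


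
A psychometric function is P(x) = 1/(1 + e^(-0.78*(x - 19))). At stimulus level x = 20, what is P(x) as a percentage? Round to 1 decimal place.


P(x) = 1/(1 + e^(-0.78*(20 - 19)))
Exponent = -0.78 * 1 = -0.78
e^(-0.78) = 0.458406
P = 1/(1 + 0.458406) = 0.68568
Percentage = 68.6


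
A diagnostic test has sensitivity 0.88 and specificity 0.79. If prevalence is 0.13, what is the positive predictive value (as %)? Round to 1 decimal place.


PPV = (sens * prev) / (sens * prev + (1-spec) * (1-prev))
Numerator = 0.88 * 0.13 = 0.1144
P(positive and no disease) = (1 - spec) * (1 - prev) = (1 - 0.79) * (1 - 0.13) = 0.1827
Denominator = 0.1144 + 0.1827 = 0.2971
PPV = 0.1144 / 0.2971 = 0.385056
As percentage = 38.5


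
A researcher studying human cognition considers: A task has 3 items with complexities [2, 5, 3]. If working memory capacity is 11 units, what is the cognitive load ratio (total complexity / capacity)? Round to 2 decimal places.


Total complexity = 2 + 5 + 3 = 10
Load = total / capacity = 10 / 11
= 0.91


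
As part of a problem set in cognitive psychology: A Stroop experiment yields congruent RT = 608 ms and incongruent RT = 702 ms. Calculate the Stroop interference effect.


Stroop effect = RT(incongruent) - RT(congruent)
= 702 - 608
= 94 ms


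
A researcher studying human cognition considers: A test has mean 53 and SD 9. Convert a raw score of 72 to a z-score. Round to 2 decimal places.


z = (X - mu) / sigma
= (72 - 53) / 9
= 19 / 9
= 2.11


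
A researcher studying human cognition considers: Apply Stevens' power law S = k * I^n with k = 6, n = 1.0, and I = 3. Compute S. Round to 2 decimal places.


S = 6 * 3^1.0
3^1.0 = 3.0
S = 6 * 3.0
= 18.00


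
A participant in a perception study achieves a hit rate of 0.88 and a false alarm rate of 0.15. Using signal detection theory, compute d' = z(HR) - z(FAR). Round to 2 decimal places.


d' = z(HR) - z(FAR)
z(0.88) = 1.175
z(0.15) = -1.0364
d' = 1.175 - -1.0364
= 2.21


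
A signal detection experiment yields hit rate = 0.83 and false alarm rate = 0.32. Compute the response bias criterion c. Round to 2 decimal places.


c = -0.5 * (z(HR) + z(FAR))
z(0.83) = 0.9542
z(0.32) = -0.4677
c = -0.5 * (0.9542 + -0.4677)
= -0.5 * 0.4865
= -0.24


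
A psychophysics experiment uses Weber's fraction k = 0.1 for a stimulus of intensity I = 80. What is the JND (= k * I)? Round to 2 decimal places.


JND = k * I
JND = 0.1 * 80
= 8.00


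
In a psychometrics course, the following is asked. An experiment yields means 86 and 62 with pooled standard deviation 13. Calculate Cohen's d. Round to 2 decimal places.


Cohen's d = (M1 - M2) / S_pooled
= (86 - 62) / 13
= 24 / 13
= 1.85


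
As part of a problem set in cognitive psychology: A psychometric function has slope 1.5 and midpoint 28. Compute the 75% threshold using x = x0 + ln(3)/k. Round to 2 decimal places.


At P = 0.75: 0.75 = 1/(1 + e^(-k*(x-x0)))
Solving: e^(-k*(x-x0)) = 1/3
x = x0 + ln(3)/k
ln(3) = 1.0986
x = 28 + 1.0986/1.5
= 28 + 0.7324
= 28.73


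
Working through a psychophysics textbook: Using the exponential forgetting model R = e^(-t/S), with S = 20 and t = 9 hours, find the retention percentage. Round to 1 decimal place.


R = e^(-t/S)
-t/S = -9/20 = -0.45
R = e^(-0.45) = 0.637628
Percentage = 0.637628 * 100
= 63.8


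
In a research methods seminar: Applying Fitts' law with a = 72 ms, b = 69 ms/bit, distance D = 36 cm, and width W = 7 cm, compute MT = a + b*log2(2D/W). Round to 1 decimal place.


MT = 72 + 69 * log2(2*36/7)
2D/W = 10.285714
log2(10.285714) = 3.3626
MT = 72 + 69 * 3.3626
= 304.0 ms


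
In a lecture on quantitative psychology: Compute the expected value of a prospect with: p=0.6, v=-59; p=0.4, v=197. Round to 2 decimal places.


EU = sum(p_i * v_i)
0.6 * -59 = -35.4
0.4 * 197 = 78.8
EU = -35.4 + 78.8
= 43.40


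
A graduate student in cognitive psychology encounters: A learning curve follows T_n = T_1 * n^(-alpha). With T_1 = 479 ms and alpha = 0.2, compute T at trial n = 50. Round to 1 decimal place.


T_n = 479 * 50^(-0.2)
50^(-0.2) = 0.457305
T_n = 479 * 0.457305
= 219.0 ms


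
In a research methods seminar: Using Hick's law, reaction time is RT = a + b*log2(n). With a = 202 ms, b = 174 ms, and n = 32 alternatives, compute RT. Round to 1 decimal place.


RT = 202 + 174 * log2(32)
log2(32) = 5.0
RT = 202 + 174 * 5.0
= 202 + 870.0
= 1072.0 ms


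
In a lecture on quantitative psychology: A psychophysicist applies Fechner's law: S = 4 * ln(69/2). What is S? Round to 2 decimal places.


S = 4 * ln(69/2)
I/I0 = 34.5
ln(34.5) = 3.541
S = 4 * 3.541
= 14.16


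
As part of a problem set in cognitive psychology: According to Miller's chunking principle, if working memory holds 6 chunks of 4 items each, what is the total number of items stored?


Total items = chunks * items_per_chunk
= 6 * 4
= 24


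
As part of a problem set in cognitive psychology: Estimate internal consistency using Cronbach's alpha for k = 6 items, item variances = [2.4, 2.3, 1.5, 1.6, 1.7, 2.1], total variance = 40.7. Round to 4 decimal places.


alpha = (k/(k-1)) * (1 - sum(s_i^2)/s_total^2)
sum(item variances) = 11.6
k/(k-1) = 6/5 = 1.2
1 - 11.6/40.7 = 1 - 0.285012 = 0.714988
alpha = 1.2 * 0.714988
= 0.8580


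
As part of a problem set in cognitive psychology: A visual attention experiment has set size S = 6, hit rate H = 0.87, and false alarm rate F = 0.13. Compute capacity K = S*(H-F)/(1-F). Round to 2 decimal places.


K = S * (H - F) / (1 - F)
H - F = 0.74
1 - F = 0.87
K = 6 * 0.74 / 0.87
= 5.10


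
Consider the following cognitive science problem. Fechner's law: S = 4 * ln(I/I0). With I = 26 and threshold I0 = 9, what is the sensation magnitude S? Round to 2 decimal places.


S = 4 * ln(26/9)
I/I0 = 2.888889
ln(2.888889) = 1.0609
S = 4 * 1.0609
= 4.24


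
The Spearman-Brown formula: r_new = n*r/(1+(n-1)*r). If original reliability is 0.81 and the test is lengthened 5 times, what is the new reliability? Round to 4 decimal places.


r_new = n*r / (1 + (n-1)*r)
Numerator = 5 * 0.81 = 4.05
Denominator = 1 + 4 * 0.81 = 4.24
r_new = 4.05 / 4.24
= 0.9552


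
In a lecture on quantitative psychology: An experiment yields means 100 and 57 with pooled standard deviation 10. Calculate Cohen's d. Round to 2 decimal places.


Cohen's d = (M1 - M2) / S_pooled
= (100 - 57) / 10
= 43 / 10
= 4.30


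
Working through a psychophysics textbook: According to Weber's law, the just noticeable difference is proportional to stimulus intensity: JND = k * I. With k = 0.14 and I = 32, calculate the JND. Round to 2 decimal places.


JND = k * I
JND = 0.14 * 32
= 4.48


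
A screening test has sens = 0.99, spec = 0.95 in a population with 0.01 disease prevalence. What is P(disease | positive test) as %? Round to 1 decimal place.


PPV = (sens * prev) / (sens * prev + (1-spec) * (1-prev))
Numerator = 0.99 * 0.01 = 0.0099
P(positive and no disease) = (1 - spec) * (1 - prev) = (1 - 0.95) * (1 - 0.01) = 0.0495
Denominator = 0.0099 + 0.0495 = 0.0594
PPV = 0.0099 / 0.0594 = 0.166667
As percentage = 16.7
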